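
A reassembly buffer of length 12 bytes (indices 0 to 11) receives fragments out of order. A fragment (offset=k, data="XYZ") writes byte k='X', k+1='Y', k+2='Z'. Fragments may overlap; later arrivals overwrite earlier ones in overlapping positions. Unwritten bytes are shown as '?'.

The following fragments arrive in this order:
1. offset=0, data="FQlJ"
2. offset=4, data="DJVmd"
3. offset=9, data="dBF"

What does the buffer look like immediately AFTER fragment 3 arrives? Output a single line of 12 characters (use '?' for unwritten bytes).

Answer: FQlJDJVmddBF

Derivation:
Fragment 1: offset=0 data="FQlJ" -> buffer=FQlJ????????
Fragment 2: offset=4 data="DJVmd" -> buffer=FQlJDJVmd???
Fragment 3: offset=9 data="dBF" -> buffer=FQlJDJVmddBF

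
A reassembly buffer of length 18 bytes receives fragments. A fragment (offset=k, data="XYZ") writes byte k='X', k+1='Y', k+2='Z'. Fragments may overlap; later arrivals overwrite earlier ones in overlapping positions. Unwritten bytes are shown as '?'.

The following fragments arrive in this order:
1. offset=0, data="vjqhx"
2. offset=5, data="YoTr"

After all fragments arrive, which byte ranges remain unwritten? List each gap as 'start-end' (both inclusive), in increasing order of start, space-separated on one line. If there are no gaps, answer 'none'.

Fragment 1: offset=0 len=5
Fragment 2: offset=5 len=4
Gaps: 9-17

Answer: 9-17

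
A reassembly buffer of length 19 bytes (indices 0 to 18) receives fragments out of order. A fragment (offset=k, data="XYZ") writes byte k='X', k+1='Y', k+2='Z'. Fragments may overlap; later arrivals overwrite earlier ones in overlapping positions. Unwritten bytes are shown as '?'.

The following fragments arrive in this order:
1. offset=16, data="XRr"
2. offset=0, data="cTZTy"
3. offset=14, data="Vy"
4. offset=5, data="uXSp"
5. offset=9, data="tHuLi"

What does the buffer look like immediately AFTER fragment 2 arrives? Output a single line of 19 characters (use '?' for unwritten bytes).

Fragment 1: offset=16 data="XRr" -> buffer=????????????????XRr
Fragment 2: offset=0 data="cTZTy" -> buffer=cTZTy???????????XRr

Answer: cTZTy???????????XRr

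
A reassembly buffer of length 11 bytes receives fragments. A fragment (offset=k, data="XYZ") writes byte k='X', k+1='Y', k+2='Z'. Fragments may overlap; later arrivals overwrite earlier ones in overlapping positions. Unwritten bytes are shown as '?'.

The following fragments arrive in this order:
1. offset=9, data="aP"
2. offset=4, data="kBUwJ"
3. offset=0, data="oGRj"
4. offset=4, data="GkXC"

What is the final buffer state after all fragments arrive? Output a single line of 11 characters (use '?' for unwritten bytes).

Fragment 1: offset=9 data="aP" -> buffer=?????????aP
Fragment 2: offset=4 data="kBUwJ" -> buffer=????kBUwJaP
Fragment 3: offset=0 data="oGRj" -> buffer=oGRjkBUwJaP
Fragment 4: offset=4 data="GkXC" -> buffer=oGRjGkXCJaP

Answer: oGRjGkXCJaP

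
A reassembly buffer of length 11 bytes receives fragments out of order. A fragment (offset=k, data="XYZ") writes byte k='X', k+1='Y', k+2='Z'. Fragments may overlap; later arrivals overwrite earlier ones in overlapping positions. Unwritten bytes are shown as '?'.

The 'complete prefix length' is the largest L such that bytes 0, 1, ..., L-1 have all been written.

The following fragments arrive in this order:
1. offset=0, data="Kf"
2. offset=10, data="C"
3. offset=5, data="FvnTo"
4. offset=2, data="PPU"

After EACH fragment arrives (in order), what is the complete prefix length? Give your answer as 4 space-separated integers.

Answer: 2 2 2 11

Derivation:
Fragment 1: offset=0 data="Kf" -> buffer=Kf????????? -> prefix_len=2
Fragment 2: offset=10 data="C" -> buffer=Kf????????C -> prefix_len=2
Fragment 3: offset=5 data="FvnTo" -> buffer=Kf???FvnToC -> prefix_len=2
Fragment 4: offset=2 data="PPU" -> buffer=KfPPUFvnToC -> prefix_len=11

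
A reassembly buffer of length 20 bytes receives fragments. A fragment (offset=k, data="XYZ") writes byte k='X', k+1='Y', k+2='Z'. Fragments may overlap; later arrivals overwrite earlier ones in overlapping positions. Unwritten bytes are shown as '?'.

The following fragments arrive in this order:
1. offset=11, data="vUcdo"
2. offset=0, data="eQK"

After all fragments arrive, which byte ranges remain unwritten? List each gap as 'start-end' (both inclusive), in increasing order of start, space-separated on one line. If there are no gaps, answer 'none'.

Answer: 3-10 16-19

Derivation:
Fragment 1: offset=11 len=5
Fragment 2: offset=0 len=3
Gaps: 3-10 16-19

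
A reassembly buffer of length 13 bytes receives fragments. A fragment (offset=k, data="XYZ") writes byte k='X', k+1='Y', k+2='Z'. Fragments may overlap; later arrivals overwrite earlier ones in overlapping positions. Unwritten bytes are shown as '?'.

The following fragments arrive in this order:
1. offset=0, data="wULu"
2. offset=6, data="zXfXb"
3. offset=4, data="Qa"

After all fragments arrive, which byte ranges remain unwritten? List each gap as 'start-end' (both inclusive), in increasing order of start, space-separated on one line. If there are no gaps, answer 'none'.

Fragment 1: offset=0 len=4
Fragment 2: offset=6 len=5
Fragment 3: offset=4 len=2
Gaps: 11-12

Answer: 11-12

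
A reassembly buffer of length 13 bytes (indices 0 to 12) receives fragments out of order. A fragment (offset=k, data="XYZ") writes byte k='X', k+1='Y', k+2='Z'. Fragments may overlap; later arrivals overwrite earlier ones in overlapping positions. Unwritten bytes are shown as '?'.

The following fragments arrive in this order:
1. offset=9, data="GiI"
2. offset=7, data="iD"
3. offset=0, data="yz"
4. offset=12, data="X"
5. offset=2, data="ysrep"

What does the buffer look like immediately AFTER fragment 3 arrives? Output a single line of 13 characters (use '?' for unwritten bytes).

Fragment 1: offset=9 data="GiI" -> buffer=?????????GiI?
Fragment 2: offset=7 data="iD" -> buffer=???????iDGiI?
Fragment 3: offset=0 data="yz" -> buffer=yz?????iDGiI?

Answer: yz?????iDGiI?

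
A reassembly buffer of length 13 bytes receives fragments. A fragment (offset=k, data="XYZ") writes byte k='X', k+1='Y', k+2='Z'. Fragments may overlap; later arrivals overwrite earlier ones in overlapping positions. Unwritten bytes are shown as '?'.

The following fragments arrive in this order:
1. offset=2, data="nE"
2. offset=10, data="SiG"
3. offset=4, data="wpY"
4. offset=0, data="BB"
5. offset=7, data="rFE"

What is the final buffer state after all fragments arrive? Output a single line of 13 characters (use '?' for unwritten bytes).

Fragment 1: offset=2 data="nE" -> buffer=??nE?????????
Fragment 2: offset=10 data="SiG" -> buffer=??nE??????SiG
Fragment 3: offset=4 data="wpY" -> buffer=??nEwpY???SiG
Fragment 4: offset=0 data="BB" -> buffer=BBnEwpY???SiG
Fragment 5: offset=7 data="rFE" -> buffer=BBnEwpYrFESiG

Answer: BBnEwpYrFESiG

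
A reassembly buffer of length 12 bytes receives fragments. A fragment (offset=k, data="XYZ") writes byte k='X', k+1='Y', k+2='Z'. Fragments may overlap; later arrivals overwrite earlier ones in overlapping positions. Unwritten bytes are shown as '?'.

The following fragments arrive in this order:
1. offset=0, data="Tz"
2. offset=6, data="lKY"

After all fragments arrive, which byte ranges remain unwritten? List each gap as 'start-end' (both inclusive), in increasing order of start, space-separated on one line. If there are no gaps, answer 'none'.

Answer: 2-5 9-11

Derivation:
Fragment 1: offset=0 len=2
Fragment 2: offset=6 len=3
Gaps: 2-5 9-11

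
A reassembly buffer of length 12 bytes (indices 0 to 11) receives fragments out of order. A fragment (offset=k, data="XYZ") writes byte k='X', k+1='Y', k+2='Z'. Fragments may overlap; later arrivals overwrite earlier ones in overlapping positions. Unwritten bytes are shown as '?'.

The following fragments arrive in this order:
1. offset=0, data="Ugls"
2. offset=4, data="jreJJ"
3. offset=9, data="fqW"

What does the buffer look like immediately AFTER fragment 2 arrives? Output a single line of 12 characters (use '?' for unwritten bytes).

Answer: UglsjreJJ???

Derivation:
Fragment 1: offset=0 data="Ugls" -> buffer=Ugls????????
Fragment 2: offset=4 data="jreJJ" -> buffer=UglsjreJJ???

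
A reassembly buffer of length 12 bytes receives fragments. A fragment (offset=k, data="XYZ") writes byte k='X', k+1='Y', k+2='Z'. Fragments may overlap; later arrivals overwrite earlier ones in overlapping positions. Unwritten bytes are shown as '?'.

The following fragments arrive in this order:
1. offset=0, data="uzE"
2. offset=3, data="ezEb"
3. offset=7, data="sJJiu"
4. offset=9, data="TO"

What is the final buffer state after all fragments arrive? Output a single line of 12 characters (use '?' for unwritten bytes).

Answer: uzEezEbsJTOu

Derivation:
Fragment 1: offset=0 data="uzE" -> buffer=uzE?????????
Fragment 2: offset=3 data="ezEb" -> buffer=uzEezEb?????
Fragment 3: offset=7 data="sJJiu" -> buffer=uzEezEbsJJiu
Fragment 4: offset=9 data="TO" -> buffer=uzEezEbsJTOu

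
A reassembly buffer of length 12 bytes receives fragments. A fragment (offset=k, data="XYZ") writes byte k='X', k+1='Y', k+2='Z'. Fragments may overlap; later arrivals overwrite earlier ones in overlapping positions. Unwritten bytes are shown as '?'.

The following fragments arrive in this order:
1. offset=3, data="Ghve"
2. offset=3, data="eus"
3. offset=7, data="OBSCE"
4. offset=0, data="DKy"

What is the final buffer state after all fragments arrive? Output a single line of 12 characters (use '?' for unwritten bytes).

Answer: DKyeuseOBSCE

Derivation:
Fragment 1: offset=3 data="Ghve" -> buffer=???Ghve?????
Fragment 2: offset=3 data="eus" -> buffer=???euse?????
Fragment 3: offset=7 data="OBSCE" -> buffer=???euseOBSCE
Fragment 4: offset=0 data="DKy" -> buffer=DKyeuseOBSCE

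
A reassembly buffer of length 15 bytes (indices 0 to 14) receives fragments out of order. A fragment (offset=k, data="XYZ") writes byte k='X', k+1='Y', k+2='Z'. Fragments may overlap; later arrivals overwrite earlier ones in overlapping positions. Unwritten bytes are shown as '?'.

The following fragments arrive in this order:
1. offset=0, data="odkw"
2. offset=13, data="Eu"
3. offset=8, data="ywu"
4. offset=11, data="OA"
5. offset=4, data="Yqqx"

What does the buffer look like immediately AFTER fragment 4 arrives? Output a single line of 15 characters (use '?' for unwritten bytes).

Answer: odkw????ywuOAEu

Derivation:
Fragment 1: offset=0 data="odkw" -> buffer=odkw???????????
Fragment 2: offset=13 data="Eu" -> buffer=odkw?????????Eu
Fragment 3: offset=8 data="ywu" -> buffer=odkw????ywu??Eu
Fragment 4: offset=11 data="OA" -> buffer=odkw????ywuOAEu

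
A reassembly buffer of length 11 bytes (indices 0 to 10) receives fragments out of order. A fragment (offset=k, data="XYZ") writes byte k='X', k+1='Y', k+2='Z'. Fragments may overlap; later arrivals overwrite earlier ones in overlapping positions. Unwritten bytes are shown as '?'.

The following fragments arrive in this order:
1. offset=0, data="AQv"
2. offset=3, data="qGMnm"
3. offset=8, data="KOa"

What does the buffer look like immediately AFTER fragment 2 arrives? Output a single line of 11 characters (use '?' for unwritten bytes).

Answer: AQvqGMnm???

Derivation:
Fragment 1: offset=0 data="AQv" -> buffer=AQv????????
Fragment 2: offset=3 data="qGMnm" -> buffer=AQvqGMnm???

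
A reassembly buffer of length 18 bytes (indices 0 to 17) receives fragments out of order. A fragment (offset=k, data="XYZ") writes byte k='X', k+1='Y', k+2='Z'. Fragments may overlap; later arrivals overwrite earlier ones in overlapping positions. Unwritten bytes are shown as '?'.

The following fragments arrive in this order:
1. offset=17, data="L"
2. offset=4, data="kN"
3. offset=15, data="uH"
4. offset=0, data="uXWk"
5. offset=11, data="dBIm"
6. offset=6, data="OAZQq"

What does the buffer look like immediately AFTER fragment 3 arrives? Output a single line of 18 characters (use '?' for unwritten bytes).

Fragment 1: offset=17 data="L" -> buffer=?????????????????L
Fragment 2: offset=4 data="kN" -> buffer=????kN???????????L
Fragment 3: offset=15 data="uH" -> buffer=????kN?????????uHL

Answer: ????kN?????????uHL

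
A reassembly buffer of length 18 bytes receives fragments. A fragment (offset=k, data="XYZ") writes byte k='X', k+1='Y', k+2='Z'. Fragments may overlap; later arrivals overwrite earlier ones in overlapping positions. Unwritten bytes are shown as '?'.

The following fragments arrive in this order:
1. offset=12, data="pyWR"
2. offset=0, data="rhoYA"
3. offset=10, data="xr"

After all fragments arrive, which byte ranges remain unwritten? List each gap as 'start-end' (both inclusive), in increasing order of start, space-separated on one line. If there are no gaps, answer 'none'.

Fragment 1: offset=12 len=4
Fragment 2: offset=0 len=5
Fragment 3: offset=10 len=2
Gaps: 5-9 16-17

Answer: 5-9 16-17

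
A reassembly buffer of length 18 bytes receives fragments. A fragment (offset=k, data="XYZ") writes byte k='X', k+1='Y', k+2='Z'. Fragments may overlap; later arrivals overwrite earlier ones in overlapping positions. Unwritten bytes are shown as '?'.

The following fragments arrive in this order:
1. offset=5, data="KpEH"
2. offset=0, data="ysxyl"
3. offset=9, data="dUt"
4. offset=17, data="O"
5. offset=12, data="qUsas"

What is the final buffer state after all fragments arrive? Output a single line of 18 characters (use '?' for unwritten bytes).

Fragment 1: offset=5 data="KpEH" -> buffer=?????KpEH?????????
Fragment 2: offset=0 data="ysxyl" -> buffer=ysxylKpEH?????????
Fragment 3: offset=9 data="dUt" -> buffer=ysxylKpEHdUt??????
Fragment 4: offset=17 data="O" -> buffer=ysxylKpEHdUt?????O
Fragment 5: offset=12 data="qUsas" -> buffer=ysxylKpEHdUtqUsasO

Answer: ysxylKpEHdUtqUsasO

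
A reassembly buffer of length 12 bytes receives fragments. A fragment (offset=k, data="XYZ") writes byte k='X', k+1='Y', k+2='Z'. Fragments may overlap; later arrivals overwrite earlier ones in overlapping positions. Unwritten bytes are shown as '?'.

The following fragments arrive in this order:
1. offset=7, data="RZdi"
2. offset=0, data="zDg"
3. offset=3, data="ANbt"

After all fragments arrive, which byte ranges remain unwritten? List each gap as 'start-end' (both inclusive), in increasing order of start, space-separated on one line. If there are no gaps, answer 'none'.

Fragment 1: offset=7 len=4
Fragment 2: offset=0 len=3
Fragment 3: offset=3 len=4
Gaps: 11-11

Answer: 11-11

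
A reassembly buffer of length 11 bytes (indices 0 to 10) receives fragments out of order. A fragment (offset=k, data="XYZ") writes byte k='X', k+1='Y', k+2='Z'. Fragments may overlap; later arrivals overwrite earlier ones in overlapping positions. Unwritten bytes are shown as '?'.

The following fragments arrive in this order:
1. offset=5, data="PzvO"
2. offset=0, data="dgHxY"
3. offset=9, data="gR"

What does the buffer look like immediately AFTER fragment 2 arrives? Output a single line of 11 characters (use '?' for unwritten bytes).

Answer: dgHxYPzvO??

Derivation:
Fragment 1: offset=5 data="PzvO" -> buffer=?????PzvO??
Fragment 2: offset=0 data="dgHxY" -> buffer=dgHxYPzvO??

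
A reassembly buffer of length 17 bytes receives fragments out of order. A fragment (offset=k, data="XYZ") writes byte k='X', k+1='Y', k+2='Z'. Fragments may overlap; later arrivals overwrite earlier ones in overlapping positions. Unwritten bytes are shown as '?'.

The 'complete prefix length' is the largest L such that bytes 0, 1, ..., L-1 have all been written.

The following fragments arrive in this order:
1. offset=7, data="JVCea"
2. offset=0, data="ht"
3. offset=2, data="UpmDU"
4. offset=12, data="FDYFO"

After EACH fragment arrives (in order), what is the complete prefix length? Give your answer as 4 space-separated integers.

Fragment 1: offset=7 data="JVCea" -> buffer=???????JVCea????? -> prefix_len=0
Fragment 2: offset=0 data="ht" -> buffer=ht?????JVCea????? -> prefix_len=2
Fragment 3: offset=2 data="UpmDU" -> buffer=htUpmDUJVCea????? -> prefix_len=12
Fragment 4: offset=12 data="FDYFO" -> buffer=htUpmDUJVCeaFDYFO -> prefix_len=17

Answer: 0 2 12 17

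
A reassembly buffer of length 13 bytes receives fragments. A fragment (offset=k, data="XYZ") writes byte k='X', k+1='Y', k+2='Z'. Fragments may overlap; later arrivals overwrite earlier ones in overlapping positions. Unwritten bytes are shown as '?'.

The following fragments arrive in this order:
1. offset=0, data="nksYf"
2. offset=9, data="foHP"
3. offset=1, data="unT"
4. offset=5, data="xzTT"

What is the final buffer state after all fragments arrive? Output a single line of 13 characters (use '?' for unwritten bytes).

Fragment 1: offset=0 data="nksYf" -> buffer=nksYf????????
Fragment 2: offset=9 data="foHP" -> buffer=nksYf????foHP
Fragment 3: offset=1 data="unT" -> buffer=nunTf????foHP
Fragment 4: offset=5 data="xzTT" -> buffer=nunTfxzTTfoHP

Answer: nunTfxzTTfoHP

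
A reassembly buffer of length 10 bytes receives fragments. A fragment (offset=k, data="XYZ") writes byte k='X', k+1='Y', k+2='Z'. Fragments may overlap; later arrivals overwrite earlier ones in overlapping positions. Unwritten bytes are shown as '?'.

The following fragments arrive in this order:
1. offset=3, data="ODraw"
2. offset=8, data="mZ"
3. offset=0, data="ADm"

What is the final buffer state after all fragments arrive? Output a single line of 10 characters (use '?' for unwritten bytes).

Answer: ADmODrawmZ

Derivation:
Fragment 1: offset=3 data="ODraw" -> buffer=???ODraw??
Fragment 2: offset=8 data="mZ" -> buffer=???ODrawmZ
Fragment 3: offset=0 data="ADm" -> buffer=ADmODrawmZ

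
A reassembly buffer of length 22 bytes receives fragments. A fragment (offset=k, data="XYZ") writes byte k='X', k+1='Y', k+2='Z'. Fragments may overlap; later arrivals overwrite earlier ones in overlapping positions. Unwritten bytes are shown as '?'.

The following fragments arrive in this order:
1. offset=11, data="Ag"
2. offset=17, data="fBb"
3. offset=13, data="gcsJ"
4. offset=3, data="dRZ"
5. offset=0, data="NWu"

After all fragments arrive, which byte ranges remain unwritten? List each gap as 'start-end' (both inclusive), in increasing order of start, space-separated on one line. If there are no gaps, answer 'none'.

Fragment 1: offset=11 len=2
Fragment 2: offset=17 len=3
Fragment 3: offset=13 len=4
Fragment 4: offset=3 len=3
Fragment 5: offset=0 len=3
Gaps: 6-10 20-21

Answer: 6-10 20-21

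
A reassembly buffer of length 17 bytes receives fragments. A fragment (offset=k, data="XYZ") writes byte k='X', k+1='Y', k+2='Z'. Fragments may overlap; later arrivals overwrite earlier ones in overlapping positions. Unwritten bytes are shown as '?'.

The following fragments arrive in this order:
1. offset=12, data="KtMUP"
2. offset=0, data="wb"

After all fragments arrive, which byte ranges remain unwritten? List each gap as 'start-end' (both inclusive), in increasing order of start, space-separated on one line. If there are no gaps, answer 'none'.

Fragment 1: offset=12 len=5
Fragment 2: offset=0 len=2
Gaps: 2-11

Answer: 2-11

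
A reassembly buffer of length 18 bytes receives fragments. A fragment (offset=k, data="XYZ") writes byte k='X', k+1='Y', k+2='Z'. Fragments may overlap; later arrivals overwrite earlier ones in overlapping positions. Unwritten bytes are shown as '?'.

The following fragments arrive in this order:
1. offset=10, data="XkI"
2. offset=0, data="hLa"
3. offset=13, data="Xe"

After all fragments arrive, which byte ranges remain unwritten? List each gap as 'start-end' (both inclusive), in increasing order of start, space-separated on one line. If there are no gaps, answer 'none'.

Fragment 1: offset=10 len=3
Fragment 2: offset=0 len=3
Fragment 3: offset=13 len=2
Gaps: 3-9 15-17

Answer: 3-9 15-17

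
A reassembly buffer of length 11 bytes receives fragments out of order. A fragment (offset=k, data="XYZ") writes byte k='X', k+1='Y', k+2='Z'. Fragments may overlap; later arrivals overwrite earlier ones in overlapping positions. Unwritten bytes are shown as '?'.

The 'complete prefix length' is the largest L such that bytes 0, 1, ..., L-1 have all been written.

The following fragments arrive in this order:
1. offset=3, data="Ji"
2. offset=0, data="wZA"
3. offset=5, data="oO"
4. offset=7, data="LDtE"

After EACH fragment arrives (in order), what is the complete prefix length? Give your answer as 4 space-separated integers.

Answer: 0 5 7 11

Derivation:
Fragment 1: offset=3 data="Ji" -> buffer=???Ji?????? -> prefix_len=0
Fragment 2: offset=0 data="wZA" -> buffer=wZAJi?????? -> prefix_len=5
Fragment 3: offset=5 data="oO" -> buffer=wZAJioO???? -> prefix_len=7
Fragment 4: offset=7 data="LDtE" -> buffer=wZAJioOLDtE -> prefix_len=11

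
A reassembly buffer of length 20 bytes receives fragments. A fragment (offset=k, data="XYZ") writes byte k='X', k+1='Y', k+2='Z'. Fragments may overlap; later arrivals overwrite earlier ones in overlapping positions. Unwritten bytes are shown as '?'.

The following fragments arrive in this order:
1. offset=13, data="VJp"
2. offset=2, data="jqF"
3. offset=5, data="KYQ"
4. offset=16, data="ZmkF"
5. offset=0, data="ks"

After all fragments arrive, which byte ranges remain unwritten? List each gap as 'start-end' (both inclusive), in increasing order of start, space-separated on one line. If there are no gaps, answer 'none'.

Fragment 1: offset=13 len=3
Fragment 2: offset=2 len=3
Fragment 3: offset=5 len=3
Fragment 4: offset=16 len=4
Fragment 5: offset=0 len=2
Gaps: 8-12

Answer: 8-12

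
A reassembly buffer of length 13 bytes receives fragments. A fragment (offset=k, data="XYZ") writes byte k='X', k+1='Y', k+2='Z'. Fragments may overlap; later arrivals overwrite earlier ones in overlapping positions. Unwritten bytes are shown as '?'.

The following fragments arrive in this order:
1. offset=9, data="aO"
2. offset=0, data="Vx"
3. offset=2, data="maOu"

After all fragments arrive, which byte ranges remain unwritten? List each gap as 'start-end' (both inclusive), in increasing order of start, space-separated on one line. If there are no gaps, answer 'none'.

Fragment 1: offset=9 len=2
Fragment 2: offset=0 len=2
Fragment 3: offset=2 len=4
Gaps: 6-8 11-12

Answer: 6-8 11-12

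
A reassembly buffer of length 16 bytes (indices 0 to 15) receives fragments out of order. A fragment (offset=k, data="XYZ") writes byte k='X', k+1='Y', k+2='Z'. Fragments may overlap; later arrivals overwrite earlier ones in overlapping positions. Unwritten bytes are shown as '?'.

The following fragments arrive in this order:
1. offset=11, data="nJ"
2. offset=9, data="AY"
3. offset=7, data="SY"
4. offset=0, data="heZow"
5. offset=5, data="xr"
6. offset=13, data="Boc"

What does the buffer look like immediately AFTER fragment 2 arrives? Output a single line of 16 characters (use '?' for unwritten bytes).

Answer: ?????????AYnJ???

Derivation:
Fragment 1: offset=11 data="nJ" -> buffer=???????????nJ???
Fragment 2: offset=9 data="AY" -> buffer=?????????AYnJ???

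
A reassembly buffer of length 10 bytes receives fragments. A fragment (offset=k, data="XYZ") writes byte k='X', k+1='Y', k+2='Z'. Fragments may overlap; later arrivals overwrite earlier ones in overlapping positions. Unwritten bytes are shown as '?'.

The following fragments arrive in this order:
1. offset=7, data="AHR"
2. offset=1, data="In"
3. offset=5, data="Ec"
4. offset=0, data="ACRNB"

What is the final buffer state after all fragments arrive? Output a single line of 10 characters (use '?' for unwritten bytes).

Fragment 1: offset=7 data="AHR" -> buffer=???????AHR
Fragment 2: offset=1 data="In" -> buffer=?In????AHR
Fragment 3: offset=5 data="Ec" -> buffer=?In??EcAHR
Fragment 4: offset=0 data="ACRNB" -> buffer=ACRNBEcAHR

Answer: ACRNBEcAHR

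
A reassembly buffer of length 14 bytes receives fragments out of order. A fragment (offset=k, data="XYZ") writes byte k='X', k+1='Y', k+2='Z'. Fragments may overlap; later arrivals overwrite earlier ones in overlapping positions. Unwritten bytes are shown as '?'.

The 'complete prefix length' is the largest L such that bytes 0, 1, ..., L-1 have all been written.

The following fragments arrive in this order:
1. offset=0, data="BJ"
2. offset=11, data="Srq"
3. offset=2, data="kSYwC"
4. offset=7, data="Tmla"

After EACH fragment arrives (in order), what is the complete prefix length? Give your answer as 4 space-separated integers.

Answer: 2 2 7 14

Derivation:
Fragment 1: offset=0 data="BJ" -> buffer=BJ???????????? -> prefix_len=2
Fragment 2: offset=11 data="Srq" -> buffer=BJ?????????Srq -> prefix_len=2
Fragment 3: offset=2 data="kSYwC" -> buffer=BJkSYwC????Srq -> prefix_len=7
Fragment 4: offset=7 data="Tmla" -> buffer=BJkSYwCTmlaSrq -> prefix_len=14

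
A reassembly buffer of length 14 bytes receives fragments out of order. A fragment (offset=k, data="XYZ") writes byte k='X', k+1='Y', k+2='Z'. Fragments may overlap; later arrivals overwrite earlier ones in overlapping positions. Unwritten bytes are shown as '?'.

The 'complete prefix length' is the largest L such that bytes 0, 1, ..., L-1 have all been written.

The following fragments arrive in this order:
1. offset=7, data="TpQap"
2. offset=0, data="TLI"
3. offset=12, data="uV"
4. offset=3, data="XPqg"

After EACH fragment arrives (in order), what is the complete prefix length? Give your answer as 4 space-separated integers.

Answer: 0 3 3 14

Derivation:
Fragment 1: offset=7 data="TpQap" -> buffer=???????TpQap?? -> prefix_len=0
Fragment 2: offset=0 data="TLI" -> buffer=TLI????TpQap?? -> prefix_len=3
Fragment 3: offset=12 data="uV" -> buffer=TLI????TpQapuV -> prefix_len=3
Fragment 4: offset=3 data="XPqg" -> buffer=TLIXPqgTpQapuV -> prefix_len=14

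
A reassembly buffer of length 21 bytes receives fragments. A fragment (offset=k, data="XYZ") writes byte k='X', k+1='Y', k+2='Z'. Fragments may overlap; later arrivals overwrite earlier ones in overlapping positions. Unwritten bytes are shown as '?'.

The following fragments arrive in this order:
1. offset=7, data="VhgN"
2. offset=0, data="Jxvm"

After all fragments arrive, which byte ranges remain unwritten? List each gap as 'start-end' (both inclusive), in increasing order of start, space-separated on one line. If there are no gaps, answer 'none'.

Answer: 4-6 11-20

Derivation:
Fragment 1: offset=7 len=4
Fragment 2: offset=0 len=4
Gaps: 4-6 11-20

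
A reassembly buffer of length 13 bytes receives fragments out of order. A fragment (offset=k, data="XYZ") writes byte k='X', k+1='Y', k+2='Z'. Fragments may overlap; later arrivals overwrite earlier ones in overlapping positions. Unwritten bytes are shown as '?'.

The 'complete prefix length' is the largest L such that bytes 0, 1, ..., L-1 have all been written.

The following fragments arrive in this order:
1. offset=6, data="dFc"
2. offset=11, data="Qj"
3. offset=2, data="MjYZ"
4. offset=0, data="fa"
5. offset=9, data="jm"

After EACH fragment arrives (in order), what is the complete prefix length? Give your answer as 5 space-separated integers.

Fragment 1: offset=6 data="dFc" -> buffer=??????dFc???? -> prefix_len=0
Fragment 2: offset=11 data="Qj" -> buffer=??????dFc??Qj -> prefix_len=0
Fragment 3: offset=2 data="MjYZ" -> buffer=??MjYZdFc??Qj -> prefix_len=0
Fragment 4: offset=0 data="fa" -> buffer=faMjYZdFc??Qj -> prefix_len=9
Fragment 5: offset=9 data="jm" -> buffer=faMjYZdFcjmQj -> prefix_len=13

Answer: 0 0 0 9 13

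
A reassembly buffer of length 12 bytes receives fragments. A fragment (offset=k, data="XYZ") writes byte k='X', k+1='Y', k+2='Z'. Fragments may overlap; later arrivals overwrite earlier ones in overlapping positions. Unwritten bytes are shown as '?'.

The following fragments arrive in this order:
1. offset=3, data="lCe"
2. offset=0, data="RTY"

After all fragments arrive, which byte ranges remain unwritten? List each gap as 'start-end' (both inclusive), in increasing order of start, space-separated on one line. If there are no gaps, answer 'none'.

Fragment 1: offset=3 len=3
Fragment 2: offset=0 len=3
Gaps: 6-11

Answer: 6-11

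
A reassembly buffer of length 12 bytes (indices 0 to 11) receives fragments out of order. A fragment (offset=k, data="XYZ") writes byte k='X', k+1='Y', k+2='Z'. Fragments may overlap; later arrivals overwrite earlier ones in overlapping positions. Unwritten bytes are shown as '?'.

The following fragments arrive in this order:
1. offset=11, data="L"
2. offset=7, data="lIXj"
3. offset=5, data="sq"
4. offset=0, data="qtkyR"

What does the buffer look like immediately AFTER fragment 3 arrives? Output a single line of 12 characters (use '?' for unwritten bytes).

Fragment 1: offset=11 data="L" -> buffer=???????????L
Fragment 2: offset=7 data="lIXj" -> buffer=???????lIXjL
Fragment 3: offset=5 data="sq" -> buffer=?????sqlIXjL

Answer: ?????sqlIXjL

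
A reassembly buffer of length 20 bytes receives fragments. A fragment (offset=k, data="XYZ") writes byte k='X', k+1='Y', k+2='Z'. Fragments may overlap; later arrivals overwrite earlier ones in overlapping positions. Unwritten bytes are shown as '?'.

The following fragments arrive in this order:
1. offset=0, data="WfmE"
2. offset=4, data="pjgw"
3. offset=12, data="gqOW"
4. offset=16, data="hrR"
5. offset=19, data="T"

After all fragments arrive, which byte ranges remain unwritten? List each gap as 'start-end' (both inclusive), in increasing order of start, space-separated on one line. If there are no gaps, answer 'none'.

Fragment 1: offset=0 len=4
Fragment 2: offset=4 len=4
Fragment 3: offset=12 len=4
Fragment 4: offset=16 len=3
Fragment 5: offset=19 len=1
Gaps: 8-11

Answer: 8-11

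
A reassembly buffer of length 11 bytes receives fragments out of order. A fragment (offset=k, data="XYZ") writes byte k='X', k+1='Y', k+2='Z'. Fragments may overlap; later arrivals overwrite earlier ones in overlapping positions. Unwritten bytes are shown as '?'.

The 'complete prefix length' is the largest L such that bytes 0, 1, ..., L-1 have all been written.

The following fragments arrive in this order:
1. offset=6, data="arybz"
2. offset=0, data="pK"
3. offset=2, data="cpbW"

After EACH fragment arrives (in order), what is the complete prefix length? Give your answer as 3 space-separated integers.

Answer: 0 2 11

Derivation:
Fragment 1: offset=6 data="arybz" -> buffer=??????arybz -> prefix_len=0
Fragment 2: offset=0 data="pK" -> buffer=pK????arybz -> prefix_len=2
Fragment 3: offset=2 data="cpbW" -> buffer=pKcpbWarybz -> prefix_len=11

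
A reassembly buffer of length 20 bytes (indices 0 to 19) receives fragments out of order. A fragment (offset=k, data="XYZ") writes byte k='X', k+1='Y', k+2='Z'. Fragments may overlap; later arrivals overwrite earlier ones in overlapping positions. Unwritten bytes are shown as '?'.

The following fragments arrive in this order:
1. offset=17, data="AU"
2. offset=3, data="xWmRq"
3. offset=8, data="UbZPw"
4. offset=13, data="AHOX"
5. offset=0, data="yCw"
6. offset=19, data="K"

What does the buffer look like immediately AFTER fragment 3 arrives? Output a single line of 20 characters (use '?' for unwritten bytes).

Answer: ???xWmRqUbZPw????AU?

Derivation:
Fragment 1: offset=17 data="AU" -> buffer=?????????????????AU?
Fragment 2: offset=3 data="xWmRq" -> buffer=???xWmRq?????????AU?
Fragment 3: offset=8 data="UbZPw" -> buffer=???xWmRqUbZPw????AU?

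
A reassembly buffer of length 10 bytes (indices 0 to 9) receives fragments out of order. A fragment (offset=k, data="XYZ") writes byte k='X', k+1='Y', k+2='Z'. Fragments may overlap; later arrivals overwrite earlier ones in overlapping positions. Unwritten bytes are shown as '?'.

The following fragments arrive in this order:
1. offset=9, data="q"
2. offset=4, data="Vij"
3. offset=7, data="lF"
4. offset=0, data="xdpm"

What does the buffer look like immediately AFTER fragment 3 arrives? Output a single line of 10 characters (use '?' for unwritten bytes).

Answer: ????VijlFq

Derivation:
Fragment 1: offset=9 data="q" -> buffer=?????????q
Fragment 2: offset=4 data="Vij" -> buffer=????Vij??q
Fragment 3: offset=7 data="lF" -> buffer=????VijlFq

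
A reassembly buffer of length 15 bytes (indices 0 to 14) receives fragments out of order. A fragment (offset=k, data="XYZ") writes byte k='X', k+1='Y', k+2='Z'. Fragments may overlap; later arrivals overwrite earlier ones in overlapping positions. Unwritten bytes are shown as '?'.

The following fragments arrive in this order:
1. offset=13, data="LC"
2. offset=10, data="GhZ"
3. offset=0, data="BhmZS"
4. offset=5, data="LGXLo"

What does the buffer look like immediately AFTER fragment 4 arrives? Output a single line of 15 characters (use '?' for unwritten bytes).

Fragment 1: offset=13 data="LC" -> buffer=?????????????LC
Fragment 2: offset=10 data="GhZ" -> buffer=??????????GhZLC
Fragment 3: offset=0 data="BhmZS" -> buffer=BhmZS?????GhZLC
Fragment 4: offset=5 data="LGXLo" -> buffer=BhmZSLGXLoGhZLC

Answer: BhmZSLGXLoGhZLC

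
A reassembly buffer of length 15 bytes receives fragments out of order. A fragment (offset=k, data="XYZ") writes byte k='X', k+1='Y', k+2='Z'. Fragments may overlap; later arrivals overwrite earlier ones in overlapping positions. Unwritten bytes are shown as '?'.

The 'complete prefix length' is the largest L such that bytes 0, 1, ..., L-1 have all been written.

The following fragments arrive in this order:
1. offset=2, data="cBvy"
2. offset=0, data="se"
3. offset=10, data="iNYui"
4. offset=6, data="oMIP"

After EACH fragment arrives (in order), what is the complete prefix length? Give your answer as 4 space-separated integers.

Answer: 0 6 6 15

Derivation:
Fragment 1: offset=2 data="cBvy" -> buffer=??cBvy????????? -> prefix_len=0
Fragment 2: offset=0 data="se" -> buffer=secBvy????????? -> prefix_len=6
Fragment 3: offset=10 data="iNYui" -> buffer=secBvy????iNYui -> prefix_len=6
Fragment 4: offset=6 data="oMIP" -> buffer=secBvyoMIPiNYui -> prefix_len=15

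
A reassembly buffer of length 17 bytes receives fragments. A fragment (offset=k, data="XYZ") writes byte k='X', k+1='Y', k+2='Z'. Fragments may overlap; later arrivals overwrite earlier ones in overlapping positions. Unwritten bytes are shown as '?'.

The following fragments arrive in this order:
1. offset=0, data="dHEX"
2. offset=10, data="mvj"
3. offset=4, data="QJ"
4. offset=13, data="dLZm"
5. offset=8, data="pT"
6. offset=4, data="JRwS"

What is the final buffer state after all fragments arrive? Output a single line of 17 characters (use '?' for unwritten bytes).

Answer: dHEXJRwSpTmvjdLZm

Derivation:
Fragment 1: offset=0 data="dHEX" -> buffer=dHEX?????????????
Fragment 2: offset=10 data="mvj" -> buffer=dHEX??????mvj????
Fragment 3: offset=4 data="QJ" -> buffer=dHEXQJ????mvj????
Fragment 4: offset=13 data="dLZm" -> buffer=dHEXQJ????mvjdLZm
Fragment 5: offset=8 data="pT" -> buffer=dHEXQJ??pTmvjdLZm
Fragment 6: offset=4 data="JRwS" -> buffer=dHEXJRwSpTmvjdLZm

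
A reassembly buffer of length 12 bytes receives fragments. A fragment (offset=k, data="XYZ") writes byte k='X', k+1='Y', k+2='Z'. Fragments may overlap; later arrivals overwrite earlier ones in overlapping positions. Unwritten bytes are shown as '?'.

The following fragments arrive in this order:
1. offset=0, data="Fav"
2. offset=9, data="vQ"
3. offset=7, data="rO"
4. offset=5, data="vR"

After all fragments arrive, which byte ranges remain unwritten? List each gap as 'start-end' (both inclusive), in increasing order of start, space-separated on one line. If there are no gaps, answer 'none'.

Answer: 3-4 11-11

Derivation:
Fragment 1: offset=0 len=3
Fragment 2: offset=9 len=2
Fragment 3: offset=7 len=2
Fragment 4: offset=5 len=2
Gaps: 3-4 11-11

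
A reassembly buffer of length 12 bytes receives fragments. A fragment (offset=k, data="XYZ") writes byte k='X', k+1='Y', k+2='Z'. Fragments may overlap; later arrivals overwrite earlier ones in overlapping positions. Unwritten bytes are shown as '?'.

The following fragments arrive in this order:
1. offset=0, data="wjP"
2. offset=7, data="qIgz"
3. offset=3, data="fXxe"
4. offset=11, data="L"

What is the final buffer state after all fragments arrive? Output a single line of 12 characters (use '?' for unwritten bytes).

Answer: wjPfXxeqIgzL

Derivation:
Fragment 1: offset=0 data="wjP" -> buffer=wjP?????????
Fragment 2: offset=7 data="qIgz" -> buffer=wjP????qIgz?
Fragment 3: offset=3 data="fXxe" -> buffer=wjPfXxeqIgz?
Fragment 4: offset=11 data="L" -> buffer=wjPfXxeqIgzL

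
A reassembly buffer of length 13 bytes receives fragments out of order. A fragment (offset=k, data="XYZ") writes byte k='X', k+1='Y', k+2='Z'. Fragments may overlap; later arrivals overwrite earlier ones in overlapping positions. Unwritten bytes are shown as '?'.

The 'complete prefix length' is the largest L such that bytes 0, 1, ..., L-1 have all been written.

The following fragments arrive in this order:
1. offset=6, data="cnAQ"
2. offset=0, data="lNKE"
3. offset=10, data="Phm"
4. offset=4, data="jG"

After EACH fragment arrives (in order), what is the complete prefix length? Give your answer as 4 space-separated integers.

Fragment 1: offset=6 data="cnAQ" -> buffer=??????cnAQ??? -> prefix_len=0
Fragment 2: offset=0 data="lNKE" -> buffer=lNKE??cnAQ??? -> prefix_len=4
Fragment 3: offset=10 data="Phm" -> buffer=lNKE??cnAQPhm -> prefix_len=4
Fragment 4: offset=4 data="jG" -> buffer=lNKEjGcnAQPhm -> prefix_len=13

Answer: 0 4 4 13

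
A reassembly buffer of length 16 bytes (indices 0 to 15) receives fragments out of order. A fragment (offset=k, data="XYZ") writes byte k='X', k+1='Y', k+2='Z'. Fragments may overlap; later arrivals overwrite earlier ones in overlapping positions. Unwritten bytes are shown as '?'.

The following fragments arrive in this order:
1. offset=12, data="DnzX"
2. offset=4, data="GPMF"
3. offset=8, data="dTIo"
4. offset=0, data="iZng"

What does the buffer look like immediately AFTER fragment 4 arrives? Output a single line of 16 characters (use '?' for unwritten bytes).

Answer: iZngGPMFdTIoDnzX

Derivation:
Fragment 1: offset=12 data="DnzX" -> buffer=????????????DnzX
Fragment 2: offset=4 data="GPMF" -> buffer=????GPMF????DnzX
Fragment 3: offset=8 data="dTIo" -> buffer=????GPMFdTIoDnzX
Fragment 4: offset=0 data="iZng" -> buffer=iZngGPMFdTIoDnzX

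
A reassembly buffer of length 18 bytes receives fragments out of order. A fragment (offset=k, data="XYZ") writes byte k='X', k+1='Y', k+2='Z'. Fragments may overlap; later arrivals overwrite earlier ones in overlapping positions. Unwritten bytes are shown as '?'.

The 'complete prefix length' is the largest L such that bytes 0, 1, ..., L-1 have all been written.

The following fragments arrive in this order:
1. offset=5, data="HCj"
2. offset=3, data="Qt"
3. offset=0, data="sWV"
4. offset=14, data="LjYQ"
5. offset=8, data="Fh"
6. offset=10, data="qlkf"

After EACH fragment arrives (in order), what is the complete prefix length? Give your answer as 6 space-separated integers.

Fragment 1: offset=5 data="HCj" -> buffer=?????HCj?????????? -> prefix_len=0
Fragment 2: offset=3 data="Qt" -> buffer=???QtHCj?????????? -> prefix_len=0
Fragment 3: offset=0 data="sWV" -> buffer=sWVQtHCj?????????? -> prefix_len=8
Fragment 4: offset=14 data="LjYQ" -> buffer=sWVQtHCj??????LjYQ -> prefix_len=8
Fragment 5: offset=8 data="Fh" -> buffer=sWVQtHCjFh????LjYQ -> prefix_len=10
Fragment 6: offset=10 data="qlkf" -> buffer=sWVQtHCjFhqlkfLjYQ -> prefix_len=18

Answer: 0 0 8 8 10 18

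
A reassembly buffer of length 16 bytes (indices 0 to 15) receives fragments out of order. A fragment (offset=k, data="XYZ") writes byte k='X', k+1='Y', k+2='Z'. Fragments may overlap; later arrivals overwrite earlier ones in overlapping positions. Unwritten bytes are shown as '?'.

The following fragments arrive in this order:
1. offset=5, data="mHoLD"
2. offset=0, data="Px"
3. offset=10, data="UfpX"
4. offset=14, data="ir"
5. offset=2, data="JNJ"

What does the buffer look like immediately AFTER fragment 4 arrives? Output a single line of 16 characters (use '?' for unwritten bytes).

Fragment 1: offset=5 data="mHoLD" -> buffer=?????mHoLD??????
Fragment 2: offset=0 data="Px" -> buffer=Px???mHoLD??????
Fragment 3: offset=10 data="UfpX" -> buffer=Px???mHoLDUfpX??
Fragment 4: offset=14 data="ir" -> buffer=Px???mHoLDUfpXir

Answer: Px???mHoLDUfpXir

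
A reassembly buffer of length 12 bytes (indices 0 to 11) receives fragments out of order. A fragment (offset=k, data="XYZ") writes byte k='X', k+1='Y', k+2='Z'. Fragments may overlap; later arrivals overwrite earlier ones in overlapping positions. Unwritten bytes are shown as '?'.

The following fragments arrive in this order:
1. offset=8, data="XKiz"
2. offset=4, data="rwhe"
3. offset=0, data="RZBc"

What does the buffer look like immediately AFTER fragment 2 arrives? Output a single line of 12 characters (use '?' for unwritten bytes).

Fragment 1: offset=8 data="XKiz" -> buffer=????????XKiz
Fragment 2: offset=4 data="rwhe" -> buffer=????rwheXKiz

Answer: ????rwheXKiz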